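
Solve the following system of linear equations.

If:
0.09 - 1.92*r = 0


Then:
r = 0.05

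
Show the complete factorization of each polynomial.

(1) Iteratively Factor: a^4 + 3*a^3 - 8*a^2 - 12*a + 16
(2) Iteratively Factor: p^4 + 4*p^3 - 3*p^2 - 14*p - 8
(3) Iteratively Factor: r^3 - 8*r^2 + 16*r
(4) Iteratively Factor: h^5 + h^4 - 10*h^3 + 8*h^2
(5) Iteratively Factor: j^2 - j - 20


(1) = (a + 4)*(a^3 - a^2 - 4*a + 4) = (a - 2)*(a + 4)*(a^2 + a - 2) = (a - 2)*(a - 1)*(a + 4)*(a + 2)
(2) = (p + 4)*(p^3 - 3*p - 2) = (p + 1)*(p + 4)*(p^2 - p - 2) = (p + 1)^2*(p + 4)*(p - 2)
(3) = (r)*(r^2 - 8*r + 16) = r*(r - 4)*(r - 4)
(4) = (h - 1)*(h^4 + 2*h^3 - 8*h^2) = (h - 2)*(h - 1)*(h^3 + 4*h^2) = h*(h - 2)*(h - 1)*(h^2 + 4*h) = h*(h - 2)*(h - 1)*(h + 4)*(h)
(5) = (j - 5)*(j + 4)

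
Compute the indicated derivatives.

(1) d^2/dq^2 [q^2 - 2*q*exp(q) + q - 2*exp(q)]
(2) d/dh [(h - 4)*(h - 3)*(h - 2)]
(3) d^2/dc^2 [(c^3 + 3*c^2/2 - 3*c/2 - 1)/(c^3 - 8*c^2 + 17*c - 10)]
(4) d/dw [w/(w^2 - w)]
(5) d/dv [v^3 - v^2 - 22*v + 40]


(1) = -2*q*exp(q) - 6*exp(q) + 2
(2) = 3*h^2 - 18*h + 26
(3) = (19*c^3 - 54*c^2 - 192*c + 628)/(c^6 - 21*c^5 + 177*c^4 - 763*c^3 + 1770*c^2 - 2100*c + 1000)
(4) = -1/(w - 1)^2
(5) = 3*v^2 - 2*v - 22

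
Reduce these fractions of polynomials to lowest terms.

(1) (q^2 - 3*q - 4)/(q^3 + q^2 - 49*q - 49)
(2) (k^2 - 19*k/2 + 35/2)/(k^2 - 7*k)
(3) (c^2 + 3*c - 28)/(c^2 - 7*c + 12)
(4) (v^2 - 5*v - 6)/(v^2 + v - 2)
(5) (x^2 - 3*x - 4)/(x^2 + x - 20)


(1) = (q - 4)/(q^2 - 49)
(2) = (2*k - 5)/(2*k)
(3) = (c + 7)/(c - 3)
(4) = (v^2 - 5*v - 6)/(v^2 + v - 2)
(5) = (x + 1)/(x + 5)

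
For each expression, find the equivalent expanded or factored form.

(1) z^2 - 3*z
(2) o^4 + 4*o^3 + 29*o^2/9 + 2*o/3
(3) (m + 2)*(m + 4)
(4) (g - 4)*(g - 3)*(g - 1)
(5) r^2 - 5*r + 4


(1) = z*(z - 3)
(2) = o*(o + 1/3)*(o + 2/3)*(o + 3)
(3) = m^2 + 6*m + 8
(4) = g^3 - 8*g^2 + 19*g - 12
(5) = (r - 4)*(r - 1)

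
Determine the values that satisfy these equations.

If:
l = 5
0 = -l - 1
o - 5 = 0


Then:
No Solution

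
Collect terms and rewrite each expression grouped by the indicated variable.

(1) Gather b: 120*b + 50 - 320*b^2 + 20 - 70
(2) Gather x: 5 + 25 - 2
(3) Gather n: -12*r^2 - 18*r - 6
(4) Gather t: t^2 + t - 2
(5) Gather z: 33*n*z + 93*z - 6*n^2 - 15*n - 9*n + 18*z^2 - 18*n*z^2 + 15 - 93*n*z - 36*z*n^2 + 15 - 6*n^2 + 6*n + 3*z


(1) = -320*b^2 + 120*b
(2) = 28
(3) = -12*r^2 - 18*r - 6
(4) = t^2 + t - 2
(5) = -12*n^2 - 18*n + z^2*(18 - 18*n) + z*(-36*n^2 - 60*n + 96) + 30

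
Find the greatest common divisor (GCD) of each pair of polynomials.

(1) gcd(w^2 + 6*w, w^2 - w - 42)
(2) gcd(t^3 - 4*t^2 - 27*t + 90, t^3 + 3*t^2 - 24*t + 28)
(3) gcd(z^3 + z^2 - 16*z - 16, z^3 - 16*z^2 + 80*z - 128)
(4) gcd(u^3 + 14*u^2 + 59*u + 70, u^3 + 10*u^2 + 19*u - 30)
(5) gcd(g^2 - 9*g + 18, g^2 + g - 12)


(1) = gcd(w*(w + 6), (w - 7)*(w + 6)) = w + 6
(2) = 1
(3) = gcd((z - 4)*(z + 1)*(z + 4), (z - 8)*(z - 4)^2) = z - 4
(4) = gcd((u + 2)*(u + 5)*(u + 7), (u - 1)*(u + 5)*(u + 6)) = u + 5
(5) = g - 3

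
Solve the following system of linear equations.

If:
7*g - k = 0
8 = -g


Then:
g = -8
k = -56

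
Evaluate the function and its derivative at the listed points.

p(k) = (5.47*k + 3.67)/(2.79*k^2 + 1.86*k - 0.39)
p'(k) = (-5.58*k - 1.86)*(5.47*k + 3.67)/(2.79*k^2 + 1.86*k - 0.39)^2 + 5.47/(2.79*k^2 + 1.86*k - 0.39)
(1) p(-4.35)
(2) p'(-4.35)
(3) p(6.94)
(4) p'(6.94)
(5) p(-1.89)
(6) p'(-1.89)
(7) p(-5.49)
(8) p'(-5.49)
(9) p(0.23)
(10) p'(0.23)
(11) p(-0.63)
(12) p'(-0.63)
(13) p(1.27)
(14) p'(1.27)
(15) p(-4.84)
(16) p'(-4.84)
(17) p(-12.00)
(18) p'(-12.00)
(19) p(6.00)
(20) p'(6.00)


(1) = -0.45
(2) = -0.11
(3) = 0.28
(4) = -0.04
(5) = -1.10
(6) = -0.67
(7) = -0.36
(8) = -0.07
(9) = 26.58
(10) = -421.21
(11) = -0.49
(12) = -10.24
(13) = 1.64
(14) = -1.42
(15) = -0.41
(16) = -0.09
(17) = -0.16
(18) = -0.01
(19) = 0.33
(20) = -0.06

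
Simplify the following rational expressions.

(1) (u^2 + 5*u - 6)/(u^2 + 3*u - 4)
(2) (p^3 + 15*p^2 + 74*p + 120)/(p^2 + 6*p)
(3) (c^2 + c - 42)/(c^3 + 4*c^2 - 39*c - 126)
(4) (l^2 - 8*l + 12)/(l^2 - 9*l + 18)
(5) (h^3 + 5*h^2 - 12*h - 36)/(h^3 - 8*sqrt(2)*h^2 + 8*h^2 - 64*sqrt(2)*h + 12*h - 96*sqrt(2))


(1) = (u + 6)/(u + 4)
(2) = (p^2 + 9*p + 20)/p
(3) = 1/(c + 3)
(4) = (l - 2)/(l - 3)
(5) = (h - 3)/(h - 8*sqrt(2))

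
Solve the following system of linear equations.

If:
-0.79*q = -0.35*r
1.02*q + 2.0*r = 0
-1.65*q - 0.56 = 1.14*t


Then:
q = 0.00
r = 0.00
t = -0.49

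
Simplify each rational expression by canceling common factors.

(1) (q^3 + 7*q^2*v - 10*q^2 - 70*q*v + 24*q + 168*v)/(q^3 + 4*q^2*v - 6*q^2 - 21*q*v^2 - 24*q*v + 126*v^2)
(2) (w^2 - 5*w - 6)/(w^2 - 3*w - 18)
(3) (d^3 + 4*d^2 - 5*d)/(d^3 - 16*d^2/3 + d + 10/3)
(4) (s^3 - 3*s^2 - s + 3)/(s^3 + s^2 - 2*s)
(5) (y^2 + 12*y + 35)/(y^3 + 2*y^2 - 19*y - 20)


(1) = (q - 4)/(q - 3*v)
(2) = (w + 1)/(w + 3)
(3) = (3*d^2 + 15*d)/(3*d^2 - 13*d - 10)
(4) = (s^2 - 2*s - 3)/(s^2 + 2*s)
(5) = (y + 7)/(y^2 - 3*y - 4)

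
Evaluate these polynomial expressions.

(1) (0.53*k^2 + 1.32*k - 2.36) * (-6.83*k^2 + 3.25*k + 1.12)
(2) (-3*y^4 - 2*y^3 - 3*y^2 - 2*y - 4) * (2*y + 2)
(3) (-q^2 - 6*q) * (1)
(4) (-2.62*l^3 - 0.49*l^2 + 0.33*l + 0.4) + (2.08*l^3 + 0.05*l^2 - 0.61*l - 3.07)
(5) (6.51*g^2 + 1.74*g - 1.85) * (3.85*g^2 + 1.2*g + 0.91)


(1) = -3.6199*k^4 - 7.2931*k^3 + 21.0024*k^2 - 6.1916*k - 2.6432
(2) = -6*y^5 - 10*y^4 - 10*y^3 - 10*y^2 - 12*y - 8
(3) = -q^2 - 6*q
(4) = -0.54*l^3 - 0.44*l^2 - 0.28*l - 2.67
(5) = 25.0635*g^4 + 14.511*g^3 + 0.8896*g^2 - 0.6366*g - 1.6835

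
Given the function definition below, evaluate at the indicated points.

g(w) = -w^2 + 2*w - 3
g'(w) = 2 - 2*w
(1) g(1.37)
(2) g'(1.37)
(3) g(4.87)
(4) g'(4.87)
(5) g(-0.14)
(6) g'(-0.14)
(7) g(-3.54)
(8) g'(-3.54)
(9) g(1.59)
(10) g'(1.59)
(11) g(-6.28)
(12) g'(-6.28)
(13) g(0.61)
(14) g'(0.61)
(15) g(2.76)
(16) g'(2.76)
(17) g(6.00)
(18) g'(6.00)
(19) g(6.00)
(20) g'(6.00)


(1) = -2.14
(2) = -0.74
(3) = -16.98
(4) = -7.74
(5) = -3.30
(6) = 2.28
(7) = -22.61
(8) = 9.08
(9) = -2.35
(10) = -1.18
(11) = -55.00
(12) = 14.56
(13) = -2.15
(14) = 0.78
(15) = -5.10
(16) = -3.52
(17) = -27.00
(18) = -10.00
(19) = -27.00
(20) = -10.00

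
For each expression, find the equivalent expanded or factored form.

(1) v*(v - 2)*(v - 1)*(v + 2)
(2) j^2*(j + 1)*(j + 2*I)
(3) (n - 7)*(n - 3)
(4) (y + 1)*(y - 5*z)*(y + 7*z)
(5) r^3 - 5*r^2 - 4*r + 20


(1) = v^4 - v^3 - 4*v^2 + 4*v
(2) = j^4 + j^3 + 2*I*j^3 + 2*I*j^2
(3) = n^2 - 10*n + 21
(4) = y^3 + 2*y^2*z + y^2 - 35*y*z^2 + 2*y*z - 35*z^2
(5) = (r - 5)*(r - 2)*(r + 2)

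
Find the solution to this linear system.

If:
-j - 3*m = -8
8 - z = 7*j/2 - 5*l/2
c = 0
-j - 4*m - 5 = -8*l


Then:
c = 0
j = 619/173 - 48*z/173
l = 2*z/173 + 313/173
m = 16*z/173 + 255/173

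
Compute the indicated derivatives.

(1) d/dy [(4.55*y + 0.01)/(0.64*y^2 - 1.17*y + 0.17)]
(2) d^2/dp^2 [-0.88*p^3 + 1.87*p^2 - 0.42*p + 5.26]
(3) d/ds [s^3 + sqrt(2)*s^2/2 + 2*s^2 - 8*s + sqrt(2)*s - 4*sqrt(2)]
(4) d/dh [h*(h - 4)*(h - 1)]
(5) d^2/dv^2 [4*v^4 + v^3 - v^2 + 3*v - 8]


(1) = (-2.912*y^2 - 0.0128*y + 0.7852)/(0.4096*y^4 - 1.4976*y^3 + 1.5865*y^2 - 0.3978*y + 0.0289)
(2) = 3.74 - 5.28*p
(3) = 3*s^2 + sqrt(2)*s + 4*s - 8 + sqrt(2)
(4) = 3*h^2 - 10*h + 4
(5) = 48*v^2 + 6*v - 2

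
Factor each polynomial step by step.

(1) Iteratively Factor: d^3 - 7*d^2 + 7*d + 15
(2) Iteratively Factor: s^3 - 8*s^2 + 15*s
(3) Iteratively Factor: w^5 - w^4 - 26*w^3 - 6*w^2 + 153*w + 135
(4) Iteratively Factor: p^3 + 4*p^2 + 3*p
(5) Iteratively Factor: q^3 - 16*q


(1) = (d + 1)*(d^2 - 8*d + 15) = (d - 5)*(d + 1)*(d - 3)
(2) = (s)*(s^2 - 8*s + 15) = s*(s - 3)*(s - 5)
(3) = (w - 3)*(w^4 + 2*w^3 - 20*w^2 - 66*w - 45) = (w - 3)*(w + 3)*(w^3 - w^2 - 17*w - 15) = (w - 3)*(w + 1)*(w + 3)*(w^2 - 2*w - 15) = (w - 3)*(w + 1)*(w + 3)^2*(w - 5)
(4) = (p + 1)*(p^2 + 3*p) = p*(p + 1)*(p + 3)
(5) = (q - 4)*(q^2 + 4*q) = (q - 4)*(q + 4)*(q)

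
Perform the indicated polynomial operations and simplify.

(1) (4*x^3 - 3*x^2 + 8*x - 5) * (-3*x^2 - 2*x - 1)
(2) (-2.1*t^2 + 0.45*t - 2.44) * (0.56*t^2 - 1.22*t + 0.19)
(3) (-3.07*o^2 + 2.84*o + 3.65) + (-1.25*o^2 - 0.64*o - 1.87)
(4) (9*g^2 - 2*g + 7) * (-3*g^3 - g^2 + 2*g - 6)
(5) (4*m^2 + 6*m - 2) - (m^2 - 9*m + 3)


(1) = -12*x^5 + x^4 - 22*x^3 + 2*x^2 + 2*x + 5
(2) = -1.176*t^4 + 2.814*t^3 - 2.3144*t^2 + 3.0623*t - 0.4636
(3) = -4.32*o^2 + 2.2*o + 1.78
(4) = -27*g^5 - 3*g^4 - g^3 - 65*g^2 + 26*g - 42
(5) = 3*m^2 + 15*m - 5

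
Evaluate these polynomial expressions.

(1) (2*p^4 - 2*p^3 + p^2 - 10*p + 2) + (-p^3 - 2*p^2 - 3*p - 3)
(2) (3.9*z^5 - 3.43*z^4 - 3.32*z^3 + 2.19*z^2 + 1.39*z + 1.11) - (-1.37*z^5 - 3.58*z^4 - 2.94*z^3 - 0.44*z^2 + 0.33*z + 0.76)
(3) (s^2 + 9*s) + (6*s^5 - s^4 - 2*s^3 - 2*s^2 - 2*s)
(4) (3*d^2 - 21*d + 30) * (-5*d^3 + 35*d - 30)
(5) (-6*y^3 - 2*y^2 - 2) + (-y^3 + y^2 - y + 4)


(1) = 2*p^4 - 3*p^3 - p^2 - 13*p - 1
(2) = 5.27*z^5 + 0.15*z^4 - 0.38*z^3 + 2.63*z^2 + 1.06*z + 0.35
(3) = 6*s^5 - s^4 - 2*s^3 - s^2 + 7*s
(4) = -15*d^5 + 105*d^4 - 45*d^3 - 825*d^2 + 1680*d - 900
(5) = -7*y^3 - y^2 - y + 2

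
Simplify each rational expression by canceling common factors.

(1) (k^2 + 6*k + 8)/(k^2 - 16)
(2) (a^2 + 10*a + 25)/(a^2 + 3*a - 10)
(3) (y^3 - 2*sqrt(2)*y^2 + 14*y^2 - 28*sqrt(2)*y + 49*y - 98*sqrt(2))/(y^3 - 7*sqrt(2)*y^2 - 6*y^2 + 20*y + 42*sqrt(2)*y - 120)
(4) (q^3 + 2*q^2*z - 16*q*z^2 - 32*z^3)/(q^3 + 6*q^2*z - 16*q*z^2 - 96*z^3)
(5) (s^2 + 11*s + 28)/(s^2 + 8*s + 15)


(1) = (k + 2)/(k - 4)
(2) = (a + 5)/(a - 2)
(3) = (y^2 + 14*y + 49)/(y^2 + y*(-5*sqrt(2) - 6) + 30*sqrt(2))
(4) = (q + 2*z)/(q + 6*z)
(5) = (s^2 + 11*s + 28)/(s^2 + 8*s + 15)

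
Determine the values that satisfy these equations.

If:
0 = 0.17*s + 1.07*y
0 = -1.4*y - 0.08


Then:
s = 0.36
y = -0.06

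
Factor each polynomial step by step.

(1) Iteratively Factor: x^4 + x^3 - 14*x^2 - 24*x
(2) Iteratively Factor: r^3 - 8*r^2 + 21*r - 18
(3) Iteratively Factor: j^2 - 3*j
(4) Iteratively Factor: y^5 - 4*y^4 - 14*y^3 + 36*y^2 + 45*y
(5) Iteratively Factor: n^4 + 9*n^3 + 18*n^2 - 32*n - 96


(1) = (x + 2)*(x^3 - x^2 - 12*x) = x*(x + 2)*(x^2 - x - 12) = x*(x + 2)*(x + 3)*(x - 4)
(2) = (r - 3)*(r^2 - 5*r + 6) = (r - 3)^2*(r - 2)
(3) = (j)*(j - 3)
(4) = (y - 5)*(y^4 + y^3 - 9*y^2 - 9*y) = (y - 5)*(y + 3)*(y^3 - 2*y^2 - 3*y) = (y - 5)*(y + 1)*(y + 3)*(y^2 - 3*y) = y*(y - 5)*(y + 1)*(y + 3)*(y - 3)
(5) = (n + 3)*(n^3 + 6*n^2 - 32) = (n - 2)*(n + 3)*(n^2 + 8*n + 16) = (n - 2)*(n + 3)*(n + 4)*(n + 4)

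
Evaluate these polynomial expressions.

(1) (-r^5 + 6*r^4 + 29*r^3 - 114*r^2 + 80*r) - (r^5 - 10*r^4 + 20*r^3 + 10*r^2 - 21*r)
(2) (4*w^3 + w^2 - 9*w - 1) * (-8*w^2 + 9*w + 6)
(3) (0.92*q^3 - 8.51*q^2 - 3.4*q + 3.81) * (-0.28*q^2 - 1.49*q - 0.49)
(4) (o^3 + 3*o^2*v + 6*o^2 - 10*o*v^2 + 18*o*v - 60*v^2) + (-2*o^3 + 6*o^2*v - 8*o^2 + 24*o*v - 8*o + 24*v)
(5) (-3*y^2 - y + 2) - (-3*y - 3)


(1) = -2*r^5 + 16*r^4 + 9*r^3 - 124*r^2 + 101*r
(2) = -32*w^5 + 28*w^4 + 105*w^3 - 67*w^2 - 63*w - 6
(3) = -0.2576*q^5 + 1.012*q^4 + 13.1811*q^3 + 8.1691*q^2 - 4.0109*q - 1.8669
(4) = -o^3 + 9*o^2*v - 2*o^2 - 10*o*v^2 + 42*o*v - 8*o - 60*v^2 + 24*v
(5) = -3*y^2 + 2*y + 5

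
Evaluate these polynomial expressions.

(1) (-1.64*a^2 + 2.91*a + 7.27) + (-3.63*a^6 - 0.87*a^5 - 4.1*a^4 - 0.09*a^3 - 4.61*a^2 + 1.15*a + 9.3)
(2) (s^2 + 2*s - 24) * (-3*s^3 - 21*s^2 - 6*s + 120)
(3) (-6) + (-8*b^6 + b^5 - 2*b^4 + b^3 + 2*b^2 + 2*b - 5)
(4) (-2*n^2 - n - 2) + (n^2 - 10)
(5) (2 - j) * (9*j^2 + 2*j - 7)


(1) = -3.63*a^6 - 0.87*a^5 - 4.1*a^4 - 0.09*a^3 - 6.25*a^2 + 4.06*a + 16.57
(2) = -3*s^5 - 27*s^4 + 24*s^3 + 612*s^2 + 384*s - 2880
(3) = -8*b^6 + b^5 - 2*b^4 + b^3 + 2*b^2 + 2*b - 11
(4) = -n^2 - n - 12
(5) = -9*j^3 + 16*j^2 + 11*j - 14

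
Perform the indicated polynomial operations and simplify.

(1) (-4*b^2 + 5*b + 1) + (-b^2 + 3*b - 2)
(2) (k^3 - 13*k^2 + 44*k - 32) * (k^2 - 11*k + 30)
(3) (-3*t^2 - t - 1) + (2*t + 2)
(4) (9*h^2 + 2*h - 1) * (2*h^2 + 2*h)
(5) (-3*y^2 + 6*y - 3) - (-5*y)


(1) = -5*b^2 + 8*b - 1
(2) = k^5 - 24*k^4 + 217*k^3 - 906*k^2 + 1672*k - 960
(3) = -3*t^2 + t + 1
(4) = 18*h^4 + 22*h^3 + 2*h^2 - 2*h
(5) = -3*y^2 + 11*y - 3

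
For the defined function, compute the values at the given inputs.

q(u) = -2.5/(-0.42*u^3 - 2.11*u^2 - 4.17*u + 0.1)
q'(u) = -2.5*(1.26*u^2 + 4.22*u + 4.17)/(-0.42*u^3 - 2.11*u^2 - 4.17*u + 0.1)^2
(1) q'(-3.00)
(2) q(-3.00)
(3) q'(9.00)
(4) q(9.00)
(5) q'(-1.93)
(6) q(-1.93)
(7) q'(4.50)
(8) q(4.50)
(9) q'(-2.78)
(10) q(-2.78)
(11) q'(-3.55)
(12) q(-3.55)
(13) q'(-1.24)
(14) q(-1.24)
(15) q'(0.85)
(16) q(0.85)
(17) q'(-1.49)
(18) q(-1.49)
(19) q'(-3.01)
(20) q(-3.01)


(1) = -0.29
(2) = -0.50
(3) = -0.00
(4) = 0.00
(5) = -0.16
(6) = -0.76
(7) = -0.01
(8) = 0.03
(9) = -0.28
(10) = -0.57
(11) = -0.25
(12) = -0.35
(13) = -0.27
(14) = -0.88
(15) = -0.79
(16) = 0.48
(17) = -0.19
(18) = -0.83
(19) = -0.29
(20) = -0.50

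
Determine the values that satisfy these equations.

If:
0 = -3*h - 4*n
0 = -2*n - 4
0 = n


Then:
No Solution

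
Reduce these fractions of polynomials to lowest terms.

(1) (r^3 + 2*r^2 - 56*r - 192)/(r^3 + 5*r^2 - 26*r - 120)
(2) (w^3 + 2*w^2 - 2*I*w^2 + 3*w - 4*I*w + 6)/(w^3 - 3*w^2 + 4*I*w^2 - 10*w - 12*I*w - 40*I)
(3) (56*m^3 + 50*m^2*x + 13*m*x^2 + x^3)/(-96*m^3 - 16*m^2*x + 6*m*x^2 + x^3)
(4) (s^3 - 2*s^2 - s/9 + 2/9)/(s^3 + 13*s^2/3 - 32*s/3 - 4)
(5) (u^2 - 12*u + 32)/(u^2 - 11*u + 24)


(1) = (r - 8)/(r - 5)
(2) = (w^2 - 2*I*w + 3)/(w^2 + w*(-5 + 4*I) - 20*I)
(3) = (14*m^2 + 9*m*x + x^2)/(-24*m^2 + 2*m*x + x^2)
(4) = (3*s - 1)/(3*s + 18)
(5) = (u - 4)/(u - 3)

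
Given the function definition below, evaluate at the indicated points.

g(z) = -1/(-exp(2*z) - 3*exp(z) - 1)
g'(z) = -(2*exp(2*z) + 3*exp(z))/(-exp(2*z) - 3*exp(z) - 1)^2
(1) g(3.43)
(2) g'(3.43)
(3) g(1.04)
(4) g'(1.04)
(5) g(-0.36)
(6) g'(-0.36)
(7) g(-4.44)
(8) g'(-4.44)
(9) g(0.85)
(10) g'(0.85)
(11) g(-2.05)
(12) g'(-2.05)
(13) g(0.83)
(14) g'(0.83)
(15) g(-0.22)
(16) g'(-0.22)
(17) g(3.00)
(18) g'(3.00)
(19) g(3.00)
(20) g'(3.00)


(1) = 0.00
(2) = -0.00
(3) = 0.06
(4) = -0.08
(5) = 0.28
(6) = -0.24
(7) = 0.97
(8) = -0.03
(9) = 0.07
(10) = -0.10
(11) = 0.71
(12) = -0.21
(13) = 0.08
(14) = -0.10
(15) = 0.25
(16) = -0.23
(17) = 0.00
(18) = -0.00
(19) = 0.00
(20) = -0.00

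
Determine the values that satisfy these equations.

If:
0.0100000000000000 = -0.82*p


Then:
p = -0.01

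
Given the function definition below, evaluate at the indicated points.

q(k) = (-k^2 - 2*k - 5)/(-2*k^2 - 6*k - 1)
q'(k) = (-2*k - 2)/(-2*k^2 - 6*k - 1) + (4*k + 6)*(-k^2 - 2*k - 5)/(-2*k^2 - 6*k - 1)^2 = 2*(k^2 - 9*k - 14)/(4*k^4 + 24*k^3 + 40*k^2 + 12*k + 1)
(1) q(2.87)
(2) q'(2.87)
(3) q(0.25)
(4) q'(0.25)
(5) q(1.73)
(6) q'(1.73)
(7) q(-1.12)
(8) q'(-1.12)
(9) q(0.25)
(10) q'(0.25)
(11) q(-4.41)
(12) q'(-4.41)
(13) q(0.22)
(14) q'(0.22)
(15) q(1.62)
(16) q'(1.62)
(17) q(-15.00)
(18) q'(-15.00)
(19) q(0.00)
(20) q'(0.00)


(1) = 0.55
(2) = -0.05
(3) = 2.12
(4) = -4.70
(5) = 0.66
(6) = -0.18
(7) = -1.25
(8) = -0.52
(9) = 2.12
(10) = -4.70
(11) = 1.16
(12) = 0.50
(13) = 2.27
(14) = -5.46
(15) = 0.68
(16) = -0.20
(17) = 0.55
(18) = 0.01
(19) = 5.00
(20) = -28.00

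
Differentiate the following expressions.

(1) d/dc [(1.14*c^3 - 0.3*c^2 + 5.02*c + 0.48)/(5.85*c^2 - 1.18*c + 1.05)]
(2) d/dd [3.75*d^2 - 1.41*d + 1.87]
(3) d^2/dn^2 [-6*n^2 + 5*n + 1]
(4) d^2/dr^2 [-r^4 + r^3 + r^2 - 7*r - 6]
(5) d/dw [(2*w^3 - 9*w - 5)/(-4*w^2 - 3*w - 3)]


(1) = (6.669*c^4 - 2.6904*c^3 - 25.422*c^2 - 6.246*c + 5.8374)/(34.2225*c^4 - 13.806*c^3 + 13.6774*c^2 - 2.478*c + 1.1025)
(2) = 7.5*d - 1.41
(3) = -12
(4) = -12*r^2 + 6*r + 2
(5) = 2*(-4*w^4 - 6*w^3 - 27*w^2 - 20*w + 6)/(16*w^4 + 24*w^3 + 33*w^2 + 18*w + 9)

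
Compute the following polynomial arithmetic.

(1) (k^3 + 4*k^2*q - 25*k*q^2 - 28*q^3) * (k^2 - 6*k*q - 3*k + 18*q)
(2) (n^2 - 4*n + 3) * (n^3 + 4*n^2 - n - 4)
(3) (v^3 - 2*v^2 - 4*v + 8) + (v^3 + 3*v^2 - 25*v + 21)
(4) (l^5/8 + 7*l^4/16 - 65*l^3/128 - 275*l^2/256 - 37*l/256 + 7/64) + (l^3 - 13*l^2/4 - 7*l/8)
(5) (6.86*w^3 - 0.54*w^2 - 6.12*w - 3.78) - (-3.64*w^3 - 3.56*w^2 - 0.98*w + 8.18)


(1) = k^5 - 2*k^4*q - 3*k^4 - 49*k^3*q^2 + 6*k^3*q + 122*k^2*q^3 + 147*k^2*q^2 + 168*k*q^4 - 366*k*q^3 - 504*q^4
(2) = n^5 - 14*n^3 + 12*n^2 + 13*n - 12
(3) = 2*v^3 + v^2 - 29*v + 29
(4) = l^5/8 + 7*l^4/16 + 63*l^3/128 - 1107*l^2/256 - 261*l/256 + 7/64
(5) = 10.5*w^3 + 3.02*w^2 - 5.14*w - 11.96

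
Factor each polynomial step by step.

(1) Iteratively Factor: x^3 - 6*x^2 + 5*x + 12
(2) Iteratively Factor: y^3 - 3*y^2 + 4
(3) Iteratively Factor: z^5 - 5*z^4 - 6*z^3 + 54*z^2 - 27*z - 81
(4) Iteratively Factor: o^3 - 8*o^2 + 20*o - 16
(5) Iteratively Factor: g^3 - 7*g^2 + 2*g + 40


(1) = (x - 4)*(x^2 - 2*x - 3) = (x - 4)*(x + 1)*(x - 3)
(2) = (y - 2)*(y^2 - y - 2) = (y - 2)*(y + 1)*(y - 2)
(3) = (z + 1)*(z^4 - 6*z^3 + 54*z - 81) = (z - 3)*(z + 1)*(z^3 - 3*z^2 - 9*z + 27) = (z - 3)*(z + 1)*(z + 3)*(z^2 - 6*z + 9) = (z - 3)^2*(z + 1)*(z + 3)*(z - 3)
(4) = (o - 4)*(o^2 - 4*o + 4) = (o - 4)*(o - 2)*(o - 2)
(5) = (g - 4)*(g^2 - 3*g - 10) = (g - 5)*(g - 4)*(g + 2)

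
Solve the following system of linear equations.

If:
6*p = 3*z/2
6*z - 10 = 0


Then:
p = 5/12
z = 5/3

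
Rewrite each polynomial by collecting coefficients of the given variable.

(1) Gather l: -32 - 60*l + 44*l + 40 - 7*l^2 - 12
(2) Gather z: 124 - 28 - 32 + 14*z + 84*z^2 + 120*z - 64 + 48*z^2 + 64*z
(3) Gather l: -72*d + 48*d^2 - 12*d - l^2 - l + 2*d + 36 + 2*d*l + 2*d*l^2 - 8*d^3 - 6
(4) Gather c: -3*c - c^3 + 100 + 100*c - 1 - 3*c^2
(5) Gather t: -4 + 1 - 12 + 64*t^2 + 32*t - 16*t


(1) = -7*l^2 - 16*l - 4
(2) = 132*z^2 + 198*z
(3) = -8*d^3 + 48*d^2 - 82*d + l^2*(2*d - 1) + l*(2*d - 1) + 30
(4) = -c^3 - 3*c^2 + 97*c + 99
(5) = 64*t^2 + 16*t - 15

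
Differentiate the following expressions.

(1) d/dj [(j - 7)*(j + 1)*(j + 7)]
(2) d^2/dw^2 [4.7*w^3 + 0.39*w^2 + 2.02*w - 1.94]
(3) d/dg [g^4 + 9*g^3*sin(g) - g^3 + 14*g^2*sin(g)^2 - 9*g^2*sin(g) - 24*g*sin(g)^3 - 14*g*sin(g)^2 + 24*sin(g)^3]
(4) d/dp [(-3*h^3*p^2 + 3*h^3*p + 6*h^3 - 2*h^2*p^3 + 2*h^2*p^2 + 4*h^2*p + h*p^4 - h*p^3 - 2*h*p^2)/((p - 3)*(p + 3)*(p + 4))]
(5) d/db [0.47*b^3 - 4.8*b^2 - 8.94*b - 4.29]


(1) = 3*j^2 + 2*j - 49
(2) = 28.2*w + 0.78
(3) = 9*g^3*cos(g) + 4*g^3 + 27*g^2*sin(g) + 14*g^2*sin(2*g) - 9*g^2*cos(g) - 3*g^2 - 72*g*sin(g)^2*cos(g) + 28*g*sin(g)^2 - 18*g*sin(g) - 14*g*sin(2*g) - 24*sin(g)^3 + 72*sin(g)^2*cos(g) - 14*sin(g)^2
(4) = h*(3*h^2*p^4 - 6*h^2*p^3 - 3*h^2*p^2 + 168*h^2*p - 54*h^2 - 10*h*p^4 + 28*h*p^3 + 182*h*p^2 - 144*h*p - 144*h + p^6 + 8*p^5 - 29*p^4 - 126*p^3 + 126*p^2 + 144*p)/(p^6 + 8*p^5 - 2*p^4 - 144*p^3 - 207*p^2 + 648*p + 1296)
(5) = 1.41*b^2 - 9.6*b - 8.94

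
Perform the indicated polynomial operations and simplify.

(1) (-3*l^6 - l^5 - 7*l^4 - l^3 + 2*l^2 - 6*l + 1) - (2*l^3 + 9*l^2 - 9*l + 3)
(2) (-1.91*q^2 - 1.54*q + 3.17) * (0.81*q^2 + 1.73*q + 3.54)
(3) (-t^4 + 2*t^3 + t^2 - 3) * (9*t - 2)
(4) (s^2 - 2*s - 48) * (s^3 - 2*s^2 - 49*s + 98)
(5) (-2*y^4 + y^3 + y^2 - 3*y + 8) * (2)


(1) = -3*l^6 - l^5 - 7*l^4 - 3*l^3 - 7*l^2 + 3*l - 2
(2) = -1.5471*q^4 - 4.5517*q^3 - 6.8579*q^2 + 0.0325*q + 11.2218
(3) = -9*t^5 + 20*t^4 + 5*t^3 - 2*t^2 - 27*t + 6
(4) = s^5 - 4*s^4 - 93*s^3 + 292*s^2 + 2156*s - 4704
(5) = -4*y^4 + 2*y^3 + 2*y^2 - 6*y + 16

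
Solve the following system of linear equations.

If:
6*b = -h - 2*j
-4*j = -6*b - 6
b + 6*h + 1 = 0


Then:
b = -17/53
h = -6/53
j = 54/53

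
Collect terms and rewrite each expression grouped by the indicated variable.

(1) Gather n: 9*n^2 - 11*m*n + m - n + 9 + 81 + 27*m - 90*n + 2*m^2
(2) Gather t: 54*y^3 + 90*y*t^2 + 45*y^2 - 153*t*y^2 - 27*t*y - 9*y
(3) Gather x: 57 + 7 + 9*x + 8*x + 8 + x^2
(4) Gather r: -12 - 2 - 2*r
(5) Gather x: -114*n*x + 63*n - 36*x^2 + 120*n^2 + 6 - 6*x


(1) = 2*m^2 + 28*m + 9*n^2 + n*(-11*m - 91) + 90
(2) = 90*t^2*y + t*(-153*y^2 - 27*y) + 54*y^3 + 45*y^2 - 9*y
(3) = x^2 + 17*x + 72
(4) = -2*r - 14
(5) = 120*n^2 + 63*n - 36*x^2 + x*(-114*n - 6) + 6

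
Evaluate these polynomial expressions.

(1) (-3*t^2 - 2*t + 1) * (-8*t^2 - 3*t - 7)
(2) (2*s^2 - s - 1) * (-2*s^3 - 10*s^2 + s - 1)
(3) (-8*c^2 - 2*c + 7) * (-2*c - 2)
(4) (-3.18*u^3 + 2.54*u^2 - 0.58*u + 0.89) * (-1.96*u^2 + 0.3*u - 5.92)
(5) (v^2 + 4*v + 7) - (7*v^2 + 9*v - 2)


(1) = 24*t^4 + 25*t^3 + 19*t^2 + 11*t - 7
(2) = -4*s^5 - 18*s^4 + 14*s^3 + 7*s^2 + 1
(3) = 16*c^3 + 20*c^2 - 10*c - 14
(4) = 6.2328*u^5 - 5.9324*u^4 + 20.7244*u^3 - 16.9552*u^2 + 3.7006*u - 5.2688
(5) = -6*v^2 - 5*v + 9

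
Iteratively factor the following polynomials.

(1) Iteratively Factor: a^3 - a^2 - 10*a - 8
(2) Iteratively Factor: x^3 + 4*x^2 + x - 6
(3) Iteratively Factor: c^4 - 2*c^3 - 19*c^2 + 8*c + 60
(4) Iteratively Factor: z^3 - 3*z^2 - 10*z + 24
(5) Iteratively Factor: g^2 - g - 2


(1) = (a - 4)*(a^2 + 3*a + 2) = (a - 4)*(a + 1)*(a + 2)
(2) = (x + 2)*(x^2 + 2*x - 3) = (x + 2)*(x + 3)*(x - 1)
(3) = (c - 5)*(c^3 + 3*c^2 - 4*c - 12) = (c - 5)*(c - 2)*(c^2 + 5*c + 6) = (c - 5)*(c - 2)*(c + 3)*(c + 2)
(4) = (z + 3)*(z^2 - 6*z + 8) = (z - 4)*(z + 3)*(z - 2)
(5) = (g - 2)*(g + 1)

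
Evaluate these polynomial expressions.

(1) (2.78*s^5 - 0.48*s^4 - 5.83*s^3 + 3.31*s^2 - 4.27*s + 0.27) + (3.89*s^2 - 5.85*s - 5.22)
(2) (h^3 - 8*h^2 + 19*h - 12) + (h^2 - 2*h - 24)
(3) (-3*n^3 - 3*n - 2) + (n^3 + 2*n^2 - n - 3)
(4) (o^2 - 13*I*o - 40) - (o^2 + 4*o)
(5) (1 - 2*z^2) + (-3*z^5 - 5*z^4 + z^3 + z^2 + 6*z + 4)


(1) = 2.78*s^5 - 0.48*s^4 - 5.83*s^3 + 7.2*s^2 - 10.12*s - 4.95
(2) = h^3 - 7*h^2 + 17*h - 36
(3) = -2*n^3 + 2*n^2 - 4*n - 5
(4) = -4*o - 13*I*o - 40
(5) = -3*z^5 - 5*z^4 + z^3 - z^2 + 6*z + 5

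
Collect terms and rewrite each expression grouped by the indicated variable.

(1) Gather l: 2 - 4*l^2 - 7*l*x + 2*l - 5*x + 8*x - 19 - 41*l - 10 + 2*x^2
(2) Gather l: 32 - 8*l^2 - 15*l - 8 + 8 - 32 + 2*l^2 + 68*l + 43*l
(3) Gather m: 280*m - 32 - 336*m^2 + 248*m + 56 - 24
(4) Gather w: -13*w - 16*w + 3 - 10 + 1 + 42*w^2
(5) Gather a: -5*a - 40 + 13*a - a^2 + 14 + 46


(1) = -4*l^2 + l*(-7*x - 39) + 2*x^2 + 3*x - 27
(2) = -6*l^2 + 96*l
(3) = -336*m^2 + 528*m
(4) = 42*w^2 - 29*w - 6
(5) = -a^2 + 8*a + 20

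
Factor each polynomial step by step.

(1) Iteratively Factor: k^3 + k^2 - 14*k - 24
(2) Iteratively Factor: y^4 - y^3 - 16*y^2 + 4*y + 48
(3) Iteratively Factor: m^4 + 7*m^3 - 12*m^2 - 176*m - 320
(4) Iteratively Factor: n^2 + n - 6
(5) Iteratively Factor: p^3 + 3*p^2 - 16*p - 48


(1) = (k + 2)*(k^2 - k - 12) = (k - 4)*(k + 2)*(k + 3)
(2) = (y + 3)*(y^3 - 4*y^2 - 4*y + 16) = (y - 2)*(y + 3)*(y^2 - 2*y - 8) = (y - 4)*(y - 2)*(y + 3)*(y + 2)
(3) = (m - 5)*(m^3 + 12*m^2 + 48*m + 64) = (m - 5)*(m + 4)*(m^2 + 8*m + 16) = (m - 5)*(m + 4)^2*(m + 4)
(4) = (n - 2)*(n + 3)
(5) = (p + 4)*(p^2 - p - 12) = (p + 3)*(p + 4)*(p - 4)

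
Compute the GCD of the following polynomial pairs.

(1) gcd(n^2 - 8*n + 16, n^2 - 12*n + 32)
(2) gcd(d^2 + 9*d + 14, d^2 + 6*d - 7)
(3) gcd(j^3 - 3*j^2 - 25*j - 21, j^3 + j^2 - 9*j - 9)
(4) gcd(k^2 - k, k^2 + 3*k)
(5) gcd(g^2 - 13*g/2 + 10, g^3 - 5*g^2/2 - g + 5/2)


(1) = n - 4
(2) = gcd((d + 2)*(d + 7), (d - 1)*(d + 7)) = d + 7
(3) = j^2 + 4*j + 3
(4) = gcd(k*(k - 1), k*(k + 3)) = k
(5) = gcd((g - 4)*(g - 5/2), (g - 5/2)*(g - 1)*(g + 1)) = g - 5/2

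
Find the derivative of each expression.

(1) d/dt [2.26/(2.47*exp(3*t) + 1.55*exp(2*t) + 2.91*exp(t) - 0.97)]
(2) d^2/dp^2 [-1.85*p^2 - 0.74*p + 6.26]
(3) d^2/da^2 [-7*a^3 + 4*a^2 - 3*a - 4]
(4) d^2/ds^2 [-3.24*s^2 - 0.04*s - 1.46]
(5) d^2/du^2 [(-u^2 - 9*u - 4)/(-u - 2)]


(1) = (-16.7466*exp(2*t) - 7.006*exp(t) - 6.5766)*exp(t)/(2.47*exp(3*t) + 1.55*exp(2*t) + 2.91*exp(t) - 0.97)^2
(2) = -3.70000000000000
(3) = 8 - 42*a
(4) = -6.48000000000000
(5) = -20/(u^3 + 6*u^2 + 12*u + 8)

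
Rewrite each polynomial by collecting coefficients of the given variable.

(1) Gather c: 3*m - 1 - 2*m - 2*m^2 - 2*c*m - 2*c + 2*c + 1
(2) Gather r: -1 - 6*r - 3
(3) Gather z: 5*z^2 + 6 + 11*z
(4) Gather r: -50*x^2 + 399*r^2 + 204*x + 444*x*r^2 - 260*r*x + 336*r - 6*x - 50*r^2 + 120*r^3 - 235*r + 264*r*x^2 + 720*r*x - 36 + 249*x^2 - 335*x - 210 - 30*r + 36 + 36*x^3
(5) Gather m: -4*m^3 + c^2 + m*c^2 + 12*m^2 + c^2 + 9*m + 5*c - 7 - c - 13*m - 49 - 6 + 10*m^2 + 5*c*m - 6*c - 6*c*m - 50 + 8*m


(1) = -2*c*m - 2*m^2 + m
(2) = -6*r - 4
(3) = 5*z^2 + 11*z + 6
(4) = 120*r^3 + r^2*(444*x + 349) + r*(264*x^2 + 460*x + 71) + 36*x^3 + 199*x^2 - 137*x - 210
(5) = 2*c^2 - 2*c - 4*m^3 + 22*m^2 + m*(c^2 - c + 4) - 112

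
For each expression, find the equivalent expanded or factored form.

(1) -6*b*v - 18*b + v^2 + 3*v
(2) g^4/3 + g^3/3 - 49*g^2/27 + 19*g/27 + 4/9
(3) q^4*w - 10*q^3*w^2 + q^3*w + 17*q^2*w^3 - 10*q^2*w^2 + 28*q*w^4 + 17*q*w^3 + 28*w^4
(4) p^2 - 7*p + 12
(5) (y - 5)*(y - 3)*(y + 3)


(1) = (-6*b + v)*(v + 3)
(2) = (g/3 + 1)*(g - 4/3)*(g - 1)*(g + 1/3)
(3) = (q - 7*w)*(q - 4*w)*(q + w)*(q*w + w)
(4) = (p - 4)*(p - 3)
(5) = y^3 - 5*y^2 - 9*y + 45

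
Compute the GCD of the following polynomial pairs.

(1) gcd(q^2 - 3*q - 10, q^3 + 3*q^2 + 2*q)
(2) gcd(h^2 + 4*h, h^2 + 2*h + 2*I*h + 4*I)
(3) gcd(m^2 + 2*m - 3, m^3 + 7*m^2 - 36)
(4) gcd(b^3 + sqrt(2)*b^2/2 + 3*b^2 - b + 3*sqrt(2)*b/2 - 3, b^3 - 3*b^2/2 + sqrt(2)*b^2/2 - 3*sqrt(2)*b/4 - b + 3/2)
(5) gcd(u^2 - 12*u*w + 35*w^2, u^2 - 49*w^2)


(1) = gcd((q - 5)*(q + 2), q*(q + 1)*(q + 2)) = q + 2
(2) = 1
(3) = m + 3
(4) = b^2 + sqrt(2)*b/2 - 1
(5) = gcd((u - 7*w)*(u - 5*w), (u - 7*w)*(u + 7*w)) = u - 7*w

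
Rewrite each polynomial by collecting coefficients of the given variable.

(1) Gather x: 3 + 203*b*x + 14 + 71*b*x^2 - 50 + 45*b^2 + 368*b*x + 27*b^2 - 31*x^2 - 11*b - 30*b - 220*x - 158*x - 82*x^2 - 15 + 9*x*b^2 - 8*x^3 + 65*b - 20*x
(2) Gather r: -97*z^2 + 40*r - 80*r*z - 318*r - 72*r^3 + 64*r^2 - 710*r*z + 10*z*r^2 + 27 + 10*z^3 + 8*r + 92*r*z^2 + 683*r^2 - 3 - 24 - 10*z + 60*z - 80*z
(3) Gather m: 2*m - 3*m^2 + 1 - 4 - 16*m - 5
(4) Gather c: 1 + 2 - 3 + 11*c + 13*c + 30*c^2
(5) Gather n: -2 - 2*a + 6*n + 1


(1) = 72*b^2 + 24*b - 8*x^3 + x^2*(71*b - 113) + x*(9*b^2 + 571*b - 398) - 48
(2) = -72*r^3 + r^2*(10*z + 747) + r*(92*z^2 - 790*z - 270) + 10*z^3 - 97*z^2 - 30*z
(3) = -3*m^2 - 14*m - 8
(4) = 30*c^2 + 24*c
(5) = -2*a + 6*n - 1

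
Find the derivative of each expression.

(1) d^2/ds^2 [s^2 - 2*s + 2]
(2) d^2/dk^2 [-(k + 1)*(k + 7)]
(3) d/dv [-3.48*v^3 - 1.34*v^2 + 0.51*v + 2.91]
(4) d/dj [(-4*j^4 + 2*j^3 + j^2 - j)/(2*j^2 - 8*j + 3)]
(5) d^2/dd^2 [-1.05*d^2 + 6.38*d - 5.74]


(1) = 2
(2) = -2
(3) = -10.44*v^2 - 2.68*v + 0.51
(4) = (-16*j^5 + 100*j^4 - 80*j^3 + 12*j^2 + 6*j - 3)/(4*j^4 - 32*j^3 + 76*j^2 - 48*j + 9)
(5) = -2.10000000000000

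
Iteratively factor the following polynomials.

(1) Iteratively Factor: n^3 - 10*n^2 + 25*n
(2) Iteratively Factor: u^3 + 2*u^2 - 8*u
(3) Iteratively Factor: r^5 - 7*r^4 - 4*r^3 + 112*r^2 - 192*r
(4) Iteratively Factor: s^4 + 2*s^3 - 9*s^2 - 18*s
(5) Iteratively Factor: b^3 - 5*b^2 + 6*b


(1) = (n - 5)*(n^2 - 5*n) = n*(n - 5)*(n - 5)
(2) = (u + 4)*(u^2 - 2*u) = u*(u + 4)*(u - 2)
(3) = (r - 4)*(r^4 - 3*r^3 - 16*r^2 + 48*r) = (r - 4)*(r - 3)*(r^3 - 16*r) = r*(r - 4)*(r - 3)*(r^2 - 16) = r*(r - 4)*(r - 3)*(r + 4)*(r - 4)
(4) = (s - 3)*(s^3 + 5*s^2 + 6*s) = (s - 3)*(s + 2)*(s^2 + 3*s) = (s - 3)*(s + 2)*(s + 3)*(s)
(5) = (b - 3)*(b^2 - 2*b) = (b - 3)*(b - 2)*(b)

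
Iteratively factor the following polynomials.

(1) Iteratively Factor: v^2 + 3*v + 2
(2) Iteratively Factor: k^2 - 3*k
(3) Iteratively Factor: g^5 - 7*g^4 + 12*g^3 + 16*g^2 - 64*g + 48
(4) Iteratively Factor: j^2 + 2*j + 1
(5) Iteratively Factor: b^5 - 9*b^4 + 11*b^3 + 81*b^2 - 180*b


(1) = (v + 1)*(v + 2)
(2) = (k)*(k - 3)
(3) = (g - 2)*(g^4 - 5*g^3 + 2*g^2 + 20*g - 24) = (g - 2)^2*(g^3 - 3*g^2 - 4*g + 12) = (g - 3)*(g - 2)^2*(g^2 - 4) = (g - 3)*(g - 2)^3*(g + 2)
(4) = (j + 1)*(j + 1)
(5) = (b - 5)*(b^4 - 4*b^3 - 9*b^2 + 36*b) = (b - 5)*(b + 3)*(b^3 - 7*b^2 + 12*b) = (b - 5)*(b - 4)*(b + 3)*(b^2 - 3*b) = (b - 5)*(b - 4)*(b - 3)*(b + 3)*(b)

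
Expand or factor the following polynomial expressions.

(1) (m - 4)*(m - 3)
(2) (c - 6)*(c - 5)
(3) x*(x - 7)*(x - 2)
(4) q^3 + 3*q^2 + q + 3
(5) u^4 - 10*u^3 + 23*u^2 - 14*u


(1) = m^2 - 7*m + 12
(2) = c^2 - 11*c + 30
(3) = x^3 - 9*x^2 + 14*x
(4) = (q + 3)*(q - I)*(q + I)
(5) = u*(u - 7)*(u - 2)*(u - 1)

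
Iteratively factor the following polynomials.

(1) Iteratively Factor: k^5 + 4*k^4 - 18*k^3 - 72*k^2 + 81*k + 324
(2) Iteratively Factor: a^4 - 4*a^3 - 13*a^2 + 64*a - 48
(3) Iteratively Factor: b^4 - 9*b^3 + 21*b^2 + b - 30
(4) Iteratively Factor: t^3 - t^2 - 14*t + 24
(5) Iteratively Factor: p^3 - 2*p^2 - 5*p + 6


(1) = (k - 3)*(k^4 + 7*k^3 + 3*k^2 - 63*k - 108) = (k - 3)*(k + 4)*(k^3 + 3*k^2 - 9*k - 27) = (k - 3)^2*(k + 4)*(k^2 + 6*k + 9) = (k - 3)^2*(k + 3)*(k + 4)*(k + 3)
(2) = (a - 3)*(a^3 - a^2 - 16*a + 16) = (a - 3)*(a + 4)*(a^2 - 5*a + 4) = (a - 4)*(a - 3)*(a + 4)*(a - 1)
(3) = (b - 2)*(b^3 - 7*b^2 + 7*b + 15) = (b - 5)*(b - 2)*(b^2 - 2*b - 3) = (b - 5)*(b - 2)*(b + 1)*(b - 3)
(4) = (t + 4)*(t^2 - 5*t + 6) = (t - 3)*(t + 4)*(t - 2)
(5) = (p - 3)*(p^2 + p - 2) = (p - 3)*(p + 2)*(p - 1)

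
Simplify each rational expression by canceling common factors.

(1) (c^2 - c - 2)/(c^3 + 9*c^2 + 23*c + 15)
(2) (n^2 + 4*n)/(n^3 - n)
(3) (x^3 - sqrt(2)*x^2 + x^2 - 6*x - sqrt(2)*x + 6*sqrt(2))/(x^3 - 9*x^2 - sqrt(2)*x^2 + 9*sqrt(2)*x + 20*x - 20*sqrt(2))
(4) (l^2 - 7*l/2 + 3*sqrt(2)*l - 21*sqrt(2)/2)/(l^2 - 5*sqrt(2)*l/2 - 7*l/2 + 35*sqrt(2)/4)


(1) = (c - 2)/(c^2 + 8*c + 15)
(2) = (n + 4)/(n^2 - 1)
(3) = (x^2 + x - 6)/(x^2 - 9*x + 20)
(4) = (8*l + 24*sqrt(2))/(8*l - 20*sqrt(2))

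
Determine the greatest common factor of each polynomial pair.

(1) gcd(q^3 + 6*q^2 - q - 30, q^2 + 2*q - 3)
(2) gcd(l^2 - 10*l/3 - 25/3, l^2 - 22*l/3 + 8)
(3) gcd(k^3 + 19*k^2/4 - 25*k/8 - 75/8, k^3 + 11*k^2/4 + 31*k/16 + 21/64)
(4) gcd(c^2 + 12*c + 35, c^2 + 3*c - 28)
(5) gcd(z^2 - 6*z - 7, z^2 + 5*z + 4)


(1) = q + 3
(2) = gcd((l - 5)*(l + 5/3), (l - 6)*(l - 4/3)) = 1
(3) = 1
(4) = c + 7
(5) = z + 1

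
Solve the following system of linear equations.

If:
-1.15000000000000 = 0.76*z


Then:
z = -1.51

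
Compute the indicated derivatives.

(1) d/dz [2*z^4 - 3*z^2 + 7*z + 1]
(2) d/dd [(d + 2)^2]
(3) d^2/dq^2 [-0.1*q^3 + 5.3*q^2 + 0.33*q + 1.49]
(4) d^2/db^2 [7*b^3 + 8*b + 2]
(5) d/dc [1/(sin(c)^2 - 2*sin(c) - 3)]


(1) = 8*z^3 - 6*z + 7
(2) = 2*d + 4
(3) = 10.6 - 0.6*q
(4) = 42*b
(5) = 2*(1 - sin(c))*cos(c)/((sin(c) - 3)^2*(sin(c) + 1)^2)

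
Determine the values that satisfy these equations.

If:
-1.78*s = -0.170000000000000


Then:
s = 0.10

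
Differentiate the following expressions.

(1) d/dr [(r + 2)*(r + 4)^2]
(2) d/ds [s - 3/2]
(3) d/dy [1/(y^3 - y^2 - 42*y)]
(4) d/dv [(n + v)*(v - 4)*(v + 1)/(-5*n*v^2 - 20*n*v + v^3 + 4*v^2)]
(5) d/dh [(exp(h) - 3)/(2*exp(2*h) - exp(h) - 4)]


(1) = (r + 4)*(3*r + 8)
(2) = 1
(3) = (-3*y^2 + 2*y + 42)/(y^2*(-y^2 + y + 42)^2)
(4) = (-v*((n + v)*(v - 4) + (n + v)*(v + 1) + (v - 4)*(v + 1))*(5*n*v + 20*n - v^2 - 4*v) + (n + v)*(v - 4)*(v + 1)*(10*n*v + 20*n - 3*v^2 - 8*v))/(v^2*(5*n*v + 20*n - v^2 - 4*v)^2)
(5) = (-(exp(h) - 3)*(4*exp(h) - 1) + 2*exp(2*h) - exp(h) - 4)*exp(h)/(-2*exp(2*h) + exp(h) + 4)^2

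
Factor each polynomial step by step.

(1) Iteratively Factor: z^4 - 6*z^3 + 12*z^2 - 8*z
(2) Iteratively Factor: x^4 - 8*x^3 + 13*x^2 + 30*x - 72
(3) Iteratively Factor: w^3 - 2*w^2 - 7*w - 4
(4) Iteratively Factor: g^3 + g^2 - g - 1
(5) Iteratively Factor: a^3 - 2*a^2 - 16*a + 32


(1) = (z - 2)*(z^3 - 4*z^2 + 4*z) = z*(z - 2)*(z^2 - 4*z + 4) = z*(z - 2)^2*(z - 2)
(2) = (x - 4)*(x^3 - 4*x^2 - 3*x + 18) = (x - 4)*(x - 3)*(x^2 - x - 6) = (x - 4)*(x - 3)^2*(x + 2)
(3) = (w - 4)*(w^2 + 2*w + 1) = (w - 4)*(w + 1)*(w + 1)
(4) = (g + 1)*(g^2 - 1) = (g - 1)*(g + 1)*(g + 1)
(5) = (a - 4)*(a^2 + 2*a - 8) = (a - 4)*(a - 2)*(a + 4)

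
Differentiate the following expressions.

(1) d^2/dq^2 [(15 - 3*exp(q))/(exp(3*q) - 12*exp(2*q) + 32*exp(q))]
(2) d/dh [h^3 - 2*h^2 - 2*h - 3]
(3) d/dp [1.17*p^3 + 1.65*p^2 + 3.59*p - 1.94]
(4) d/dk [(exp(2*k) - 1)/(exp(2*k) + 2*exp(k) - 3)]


(1) = 3*(-4*exp(5*q) + 81*exp(4*q) - 676*exp(3*q) + 2816*exp(2*q) - 5760*exp(q) + 5120)*exp(-q)/(exp(6*q) - 36*exp(5*q) + 528*exp(4*q) - 4032*exp(3*q) + 16896*exp(2*q) - 36864*exp(q) + 32768)
(2) = 3*h^2 - 4*h - 2
(3) = 3.51*p^2 + 3.3*p + 3.59
(4) = 2*exp(k)/(exp(2*k) + 6*exp(k) + 9)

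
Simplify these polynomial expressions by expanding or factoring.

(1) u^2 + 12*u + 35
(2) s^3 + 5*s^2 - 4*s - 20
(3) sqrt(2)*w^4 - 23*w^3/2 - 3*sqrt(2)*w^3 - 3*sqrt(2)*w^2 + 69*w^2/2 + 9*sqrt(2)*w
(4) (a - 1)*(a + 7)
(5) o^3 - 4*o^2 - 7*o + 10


(1) = (u + 5)*(u + 7)
(2) = (s - 2)*(s + 2)*(s + 5)
(3) = w*(w - 3)*(w - 6*sqrt(2))*(sqrt(2)*w + 1/2)
(4) = a^2 + 6*a - 7
(5) = (o - 5)*(o - 1)*(o + 2)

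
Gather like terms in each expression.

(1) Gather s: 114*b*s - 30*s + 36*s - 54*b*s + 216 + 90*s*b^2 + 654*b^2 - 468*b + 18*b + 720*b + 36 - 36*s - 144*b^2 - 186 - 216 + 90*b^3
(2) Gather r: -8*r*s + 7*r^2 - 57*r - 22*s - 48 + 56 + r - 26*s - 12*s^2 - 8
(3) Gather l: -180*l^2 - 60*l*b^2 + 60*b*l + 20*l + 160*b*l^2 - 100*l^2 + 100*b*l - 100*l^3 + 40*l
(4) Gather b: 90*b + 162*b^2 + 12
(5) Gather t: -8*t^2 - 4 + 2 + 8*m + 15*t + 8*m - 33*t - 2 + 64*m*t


(1) = 90*b^3 + 510*b^2 + 270*b + s*(90*b^2 + 60*b - 30) - 150
(2) = 7*r^2 + r*(-8*s - 56) - 12*s^2 - 48*s
(3) = -100*l^3 + l^2*(160*b - 280) + l*(-60*b^2 + 160*b + 60)
(4) = 162*b^2 + 90*b + 12
(5) = 16*m - 8*t^2 + t*(64*m - 18) - 4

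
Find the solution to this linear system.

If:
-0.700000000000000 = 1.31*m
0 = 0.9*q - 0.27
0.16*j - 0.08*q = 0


Then:
j = 0.15
m = -0.53
q = 0.30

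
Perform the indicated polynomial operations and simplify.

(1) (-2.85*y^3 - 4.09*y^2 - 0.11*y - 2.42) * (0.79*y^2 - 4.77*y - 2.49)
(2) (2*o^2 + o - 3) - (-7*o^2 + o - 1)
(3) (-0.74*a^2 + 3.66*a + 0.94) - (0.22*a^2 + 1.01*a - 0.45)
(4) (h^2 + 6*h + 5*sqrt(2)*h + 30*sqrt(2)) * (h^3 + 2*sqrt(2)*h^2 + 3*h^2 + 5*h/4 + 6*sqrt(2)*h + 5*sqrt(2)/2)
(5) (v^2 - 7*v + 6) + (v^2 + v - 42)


(1) = -2.2515*y^5 + 10.3634*y^4 + 26.5189*y^3 + 8.797*y^2 + 11.8173*y + 6.0258
(2) = 9*o^2 - 2
(3) = -0.96*a^2 + 2.65*a + 1.39
(4) = h^5 + 9*h^4 + 7*sqrt(2)*h^4 + 157*h^3/4 + 63*sqrt(2)*h^3 + 375*h^2/2 + 539*sqrt(2)*h^2/4 + 105*sqrt(2)*h/2 + 385*h + 150
(5) = 2*v^2 - 6*v - 36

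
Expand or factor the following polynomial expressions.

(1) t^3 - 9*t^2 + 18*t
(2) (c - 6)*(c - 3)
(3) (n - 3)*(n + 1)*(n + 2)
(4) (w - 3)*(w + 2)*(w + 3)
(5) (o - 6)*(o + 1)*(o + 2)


(1) = t*(t - 6)*(t - 3)
(2) = c^2 - 9*c + 18
(3) = n^3 - 7*n - 6
(4) = w^3 + 2*w^2 - 9*w - 18
(5) = o^3 - 3*o^2 - 16*o - 12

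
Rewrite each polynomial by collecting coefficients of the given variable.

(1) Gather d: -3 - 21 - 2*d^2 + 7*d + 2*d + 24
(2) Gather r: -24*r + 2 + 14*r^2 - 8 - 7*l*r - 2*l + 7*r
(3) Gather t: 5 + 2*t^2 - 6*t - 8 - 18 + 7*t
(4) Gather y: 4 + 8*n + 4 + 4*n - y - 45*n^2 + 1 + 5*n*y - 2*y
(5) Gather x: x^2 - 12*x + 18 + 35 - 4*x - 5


(1) = -2*d^2 + 9*d
(2) = -2*l + 14*r^2 + r*(-7*l - 17) - 6
(3) = 2*t^2 + t - 21
(4) = -45*n^2 + 12*n + y*(5*n - 3) + 9
(5) = x^2 - 16*x + 48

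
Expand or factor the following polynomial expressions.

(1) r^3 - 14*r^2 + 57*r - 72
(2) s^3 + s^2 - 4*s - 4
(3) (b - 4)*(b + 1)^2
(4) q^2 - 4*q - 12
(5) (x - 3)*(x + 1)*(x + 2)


(1) = (r - 8)*(r - 3)^2
(2) = (s - 2)*(s + 1)*(s + 2)
(3) = b^3 - 2*b^2 - 7*b - 4
(4) = (q - 6)*(q + 2)
(5) = x^3 - 7*x - 6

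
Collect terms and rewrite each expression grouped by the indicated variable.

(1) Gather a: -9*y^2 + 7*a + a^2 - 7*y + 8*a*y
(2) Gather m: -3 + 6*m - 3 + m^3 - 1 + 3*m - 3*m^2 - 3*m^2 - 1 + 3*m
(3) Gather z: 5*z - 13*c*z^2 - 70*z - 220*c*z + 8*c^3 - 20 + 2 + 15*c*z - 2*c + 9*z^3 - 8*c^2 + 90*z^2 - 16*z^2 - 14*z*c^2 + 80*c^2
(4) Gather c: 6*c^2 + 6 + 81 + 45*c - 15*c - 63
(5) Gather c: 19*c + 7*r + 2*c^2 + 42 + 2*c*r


(1) = a^2 + a*(8*y + 7) - 9*y^2 - 7*y
(2) = m^3 - 6*m^2 + 12*m - 8
(3) = 8*c^3 + 72*c^2 - 2*c + 9*z^3 + z^2*(74 - 13*c) + z*(-14*c^2 - 205*c - 65) - 18
(4) = 6*c^2 + 30*c + 24
(5) = 2*c^2 + c*(2*r + 19) + 7*r + 42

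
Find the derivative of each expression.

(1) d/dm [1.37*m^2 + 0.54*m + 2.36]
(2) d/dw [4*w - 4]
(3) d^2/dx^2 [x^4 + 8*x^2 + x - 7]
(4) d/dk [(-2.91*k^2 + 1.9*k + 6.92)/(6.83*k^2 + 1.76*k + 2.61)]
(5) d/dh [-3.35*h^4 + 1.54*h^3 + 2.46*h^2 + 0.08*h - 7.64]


(1) = 2.74*m + 0.54
(2) = 4
(3) = 12*x^2 + 16
(4) = (-18.0986*k^2 - 109.7174*k - 7.2202)/(46.6489*k^4 + 24.0416*k^3 + 38.7502*k^2 + 9.1872*k + 6.8121)
(5) = -13.4*h^3 + 4.62*h^2 + 4.92*h + 0.08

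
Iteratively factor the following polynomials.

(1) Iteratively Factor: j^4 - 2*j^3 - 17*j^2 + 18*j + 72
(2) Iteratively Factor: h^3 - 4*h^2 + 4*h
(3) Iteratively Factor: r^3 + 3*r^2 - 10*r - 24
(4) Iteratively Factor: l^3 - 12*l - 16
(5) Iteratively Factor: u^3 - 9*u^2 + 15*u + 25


(1) = (j - 3)*(j^3 + j^2 - 14*j - 24) = (j - 4)*(j - 3)*(j^2 + 5*j + 6) = (j - 4)*(j - 3)*(j + 3)*(j + 2)
(2) = (h - 2)*(h^2 - 2*h) = h*(h - 2)*(h - 2)
(3) = (r + 2)*(r^2 + r - 12) = (r + 2)*(r + 4)*(r - 3)
(4) = (l + 2)*(l^2 - 2*l - 8) = (l - 4)*(l + 2)*(l + 2)
(5) = (u - 5)*(u^2 - 4*u - 5) = (u - 5)^2*(u + 1)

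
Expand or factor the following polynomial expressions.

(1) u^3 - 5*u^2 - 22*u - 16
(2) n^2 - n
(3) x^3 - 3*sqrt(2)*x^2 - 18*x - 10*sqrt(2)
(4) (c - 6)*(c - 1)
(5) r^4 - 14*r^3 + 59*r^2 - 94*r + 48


(1) = (u - 8)*(u + 1)*(u + 2)
(2) = n*(n - 1)
(3) = (x - 5*sqrt(2))*(x + sqrt(2))^2
(4) = c^2 - 7*c + 6
(5) = (r - 8)*(r - 3)*(r - 2)*(r - 1)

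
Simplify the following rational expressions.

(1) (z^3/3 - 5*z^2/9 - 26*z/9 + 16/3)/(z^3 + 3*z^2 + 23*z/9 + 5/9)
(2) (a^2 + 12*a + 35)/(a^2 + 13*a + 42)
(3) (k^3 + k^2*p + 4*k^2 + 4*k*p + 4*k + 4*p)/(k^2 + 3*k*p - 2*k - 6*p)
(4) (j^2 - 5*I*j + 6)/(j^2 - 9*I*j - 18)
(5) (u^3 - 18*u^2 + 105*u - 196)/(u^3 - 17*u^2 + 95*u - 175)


(1) = (3*z^3 - 5*z^2 - 26*z + 48)/(9*z^3 + 27*z^2 + 23*z + 5)
(2) = (a + 5)/(a + 6)
(3) = (k^3 + k^2*p + 4*k^2 + 4*k*p + 4*k + 4*p)/(k^2 + 3*k*p - 2*k - 6*p)
(4) = (j + I)/(j - 3*I)
(5) = (u^2 - 11*u + 28)/(u^2 - 10*u + 25)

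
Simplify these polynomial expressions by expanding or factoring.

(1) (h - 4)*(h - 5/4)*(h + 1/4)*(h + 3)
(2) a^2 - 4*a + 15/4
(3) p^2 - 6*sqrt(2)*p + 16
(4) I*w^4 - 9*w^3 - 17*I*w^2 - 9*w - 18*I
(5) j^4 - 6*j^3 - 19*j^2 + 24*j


(1) = h^4 - 2*h^3 - 181*h^2/16 + 197*h/16 + 15/4
(2) = (a - 5/2)*(a - 3/2)
(3) = (p - 4*sqrt(2))*(p - 2*sqrt(2))
(4) = (w + I)*(w + 3*I)*(w + 6*I)*(I*w + 1)
(5) = j*(j - 8)*(j - 1)*(j + 3)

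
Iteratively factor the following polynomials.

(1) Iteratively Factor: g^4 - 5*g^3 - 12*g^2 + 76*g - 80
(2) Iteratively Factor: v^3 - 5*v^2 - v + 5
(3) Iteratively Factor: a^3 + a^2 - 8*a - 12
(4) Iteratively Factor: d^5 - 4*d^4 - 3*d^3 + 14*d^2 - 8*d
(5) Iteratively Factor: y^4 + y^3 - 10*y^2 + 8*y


(1) = (g + 4)*(g^3 - 9*g^2 + 24*g - 20) = (g - 2)*(g + 4)*(g^2 - 7*g + 10) = (g - 5)*(g - 2)*(g + 4)*(g - 2)
(2) = (v - 1)*(v^2 - 4*v - 5) = (v - 1)*(v + 1)*(v - 5)
(3) = (a - 3)*(a^2 + 4*a + 4) = (a - 3)*(a + 2)*(a + 2)
(4) = (d - 4)*(d^4 - 3*d^2 + 2*d) = (d - 4)*(d - 1)*(d^3 + d^2 - 2*d) = (d - 4)*(d - 1)*(d + 2)*(d^2 - d) = d*(d - 4)*(d - 1)*(d + 2)*(d - 1)
(5) = (y + 4)*(y^3 - 3*y^2 + 2*y) = (y - 1)*(y + 4)*(y^2 - 2*y) = (y - 2)*(y - 1)*(y + 4)*(y)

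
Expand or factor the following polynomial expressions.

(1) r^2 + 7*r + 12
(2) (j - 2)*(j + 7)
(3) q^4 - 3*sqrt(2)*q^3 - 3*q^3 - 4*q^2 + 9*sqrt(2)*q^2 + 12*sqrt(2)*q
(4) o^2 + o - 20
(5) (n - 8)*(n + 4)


(1) = (r + 3)*(r + 4)
(2) = j^2 + 5*j - 14
(3) = q*(q - 4)*(q + 1)*(q - 3*sqrt(2))
(4) = (o - 4)*(o + 5)
(5) = n^2 - 4*n - 32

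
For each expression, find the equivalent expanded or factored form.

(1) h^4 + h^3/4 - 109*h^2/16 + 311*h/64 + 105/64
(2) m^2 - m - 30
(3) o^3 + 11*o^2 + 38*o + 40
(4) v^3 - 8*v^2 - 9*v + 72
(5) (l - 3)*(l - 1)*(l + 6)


(1) = (h - 7/4)*(h - 5/4)*(h + 1/4)*(h + 3)
(2) = (m - 6)*(m + 5)
(3) = (o + 2)*(o + 4)*(o + 5)
(4) = (v - 8)*(v - 3)*(v + 3)
(5) = l^3 + 2*l^2 - 21*l + 18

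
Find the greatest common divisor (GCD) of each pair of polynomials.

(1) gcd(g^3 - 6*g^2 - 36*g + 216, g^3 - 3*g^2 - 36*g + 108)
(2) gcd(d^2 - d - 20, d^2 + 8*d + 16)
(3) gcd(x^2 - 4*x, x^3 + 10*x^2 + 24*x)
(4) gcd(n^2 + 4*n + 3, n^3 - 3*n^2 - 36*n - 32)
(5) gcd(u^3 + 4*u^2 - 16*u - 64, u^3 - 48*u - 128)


(1) = g^2 - 36
(2) = d + 4
(3) = x
(4) = n + 1
(5) = u^2 + 8*u + 16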